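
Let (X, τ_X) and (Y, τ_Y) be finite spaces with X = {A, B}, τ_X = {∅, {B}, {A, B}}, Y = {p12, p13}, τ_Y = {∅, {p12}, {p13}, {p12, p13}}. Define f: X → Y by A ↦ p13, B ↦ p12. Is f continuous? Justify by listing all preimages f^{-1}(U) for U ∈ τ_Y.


f is NOT continuous.

Compute f^{-1}(U) for each U ∈ τ_Y:
  U = ∅: f^{-1}(U) = ∅ ∈ τ_X ✓.
  U = {p12}: f^{-1}(U) = {B} ∈ τ_X ✓.
  U = {p13}: f^{-1}(U) = {A} ∉ τ_X ✗.
  U = {p12, p13}: f^{-1}(U) = {A, B} ∈ τ_X ✓.
Found U = {p13} with f^{-1}(U) = {A} not in τ_X. Therefore f is NOT continuous.


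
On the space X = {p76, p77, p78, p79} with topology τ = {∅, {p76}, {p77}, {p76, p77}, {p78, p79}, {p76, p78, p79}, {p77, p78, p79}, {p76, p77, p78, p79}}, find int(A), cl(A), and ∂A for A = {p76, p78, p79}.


int(A) = {p76, p78, p79}, cl(A) = {p76, p78, p79}, ∂A = ∅.

Closed sets in (X, τ) are complements of opens:
  closed(X, τ) = {∅, {p76}, {p77}, {p76, p77}, {p78, p79}, {p76, p78, p79}, {p77, p78, p79}, {p76, p77, p78, p79}}.
int(A) = ⋃ {U ∈ τ : U ⊆ A}. Opens contained in A: ∅, {p76}, {p78, p79}, {p76, p78, p79}.
Taking the union of these: int(A) = {p76, p78, p79}.
cl(A) = ⋂ {C closed : A ⊆ C}. Closed sets containing A: {p76, p78, p79}, {p76, p77, p78, p79}.
Intersecting these: cl(A) = {p76, p78, p79}.
∂A = cl(A) ∖ int(A) = {p76, p78, p79} ∖ {p76, p78, p79} = ∅.


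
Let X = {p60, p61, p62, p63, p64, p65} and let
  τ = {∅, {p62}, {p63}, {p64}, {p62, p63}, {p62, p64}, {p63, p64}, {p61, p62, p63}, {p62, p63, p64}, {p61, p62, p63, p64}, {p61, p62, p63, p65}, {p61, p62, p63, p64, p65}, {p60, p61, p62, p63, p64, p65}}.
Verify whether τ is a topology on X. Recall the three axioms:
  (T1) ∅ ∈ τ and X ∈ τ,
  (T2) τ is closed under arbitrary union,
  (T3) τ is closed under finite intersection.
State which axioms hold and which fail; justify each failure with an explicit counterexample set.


τ IS a topology on X.

Axiom (T1): ∅ ∈ τ? Yes; X ∈ τ? Yes.
Axiom (T2/T3): check pairwise unions and intersections of members of τ.
All pairwise intersections and unions checked — each lies in τ. Therefore τ satisfies (T1), (T2), (T3): it IS a topology on X.


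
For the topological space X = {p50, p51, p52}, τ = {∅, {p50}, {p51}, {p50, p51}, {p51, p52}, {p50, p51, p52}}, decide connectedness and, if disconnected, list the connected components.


(X, τ) is disconnected; components = [{p50}, {p51, p52}].

Find clopen sets (U ∈ τ with X ∖ U ∈ τ):
  U = ∅, X ∖ U = {p50, p51, p52} — both open, so U is clopen.
  U = {p50}, X ∖ U = {p51, p52} — both open, so U is clopen.
  U = {p51, p52}, X ∖ U = {p50} — both open, so U is clopen.
  U = {p50, p51, p52}, X ∖ U = ∅ — both open, so U is clopen.
Nontrivial clopen(s) exist: e.g. {p51, p52}. So (X, τ) is disconnected.
Compute connected components by grouping points that agree on all clopens:
  component: {p50}
  component: {p51, p52}


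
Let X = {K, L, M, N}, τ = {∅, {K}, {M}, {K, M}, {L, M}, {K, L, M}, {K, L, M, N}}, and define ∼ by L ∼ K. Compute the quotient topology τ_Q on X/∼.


X/∼ = {[K=L], [M], [N]}; |τ_Q| = 4.

Equivalence classes: [K=L], [M], [N].
Quotient map π: X → X/∼ sends K ↦ [K=L], L ↦ [K=L], M ↦ [M], N ↦ [N].
For each subset V ⊆ X/∼, compute π^{-1}(V) ⊆ X and check whether π^{-1}(V) ∈ τ. V is open in τ_Q iff π^{-1}(V) ∈ τ.
  V = {}: π^{-1}(V) = ∅ ∈ τ ✓.
  V = {[K=L]}: π^{-1}(V) = {K, L} ∉ τ ✗.
  V = {[M]}: π^{-1}(V) = {M} ∈ τ ✓.
  V = {[K=L], [M]}: π^{-1}(V) = {K, L, M} ∈ τ ✓.
  V = {[N]}: π^{-1}(V) = {N} ∉ τ ✗.
  V = {[K=L], [N]}: π^{-1}(V) = {K, L, N} ∉ τ ✗.
  V = {[M], [N]}: π^{-1}(V) = {M, N} ∉ τ ✗.
  V = {[K=L], [M], [N]}: π^{-1}(V) = {K, L, M, N} ∈ τ ✓.
Open sets in the quotient: τ_Q = {{}, {[M]}, {[K=L], [M]}, {[K=L], [M], [N]}} (4 elements).


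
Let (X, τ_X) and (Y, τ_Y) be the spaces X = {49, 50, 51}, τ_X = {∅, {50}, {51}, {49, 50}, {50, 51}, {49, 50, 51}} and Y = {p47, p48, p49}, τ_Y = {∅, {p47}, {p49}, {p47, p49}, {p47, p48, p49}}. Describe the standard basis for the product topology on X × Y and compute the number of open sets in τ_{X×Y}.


Basis B = {∅ × ∅, {50} × {p47}, {50} × {p49}, {51} × {p47}, {51} × {p49}, {49, 50} × {p47}, {49, 50} × {p49}, {50} × {p47, p49}, {50, 51} × {p47}, {50, 51} × {p49}, {51} × {p47, p49}, {49, 50, 51} × {p47}, {49, 50, 51} × {p49}, {50} × {p47, p48, p49}, {51} × {p47, p48, p49}, {49, 50} × {p47, p49}, {50, 51} × {p47, p49}, {49, 50} × {p47, p48, p49}, {49, 50, 51} × {p47, p49}, {50, 51} × {p47, p48, p49}, {49, 50, 51} × {p47, p48, p49}}; |τ_{X×Y}| = 70.

Enumerate products U × V with U ∈ τ_X, V ∈ τ_Y (deduplicated):
  ∅ × ∅ = {} (∅)
  {50} × {p47} = {(50,p47)}
  {50} × {p49} = {(50,p49)}
  {51} × {p47} = {(51,p47)}
  {51} × {p49} = {(51,p49)}
  {49, 50} × {p47} = {(49,p47), (50,p47)}
  {49, 50} × {p49} = {(49,p49), (50,p49)}
  {50} × {p47, p49} = {(50,p47), (50,p49)}
  {50, 51} × {p47} = {(50,p47), (51,p47)}
  {50, 51} × {p49} = {(50,p49), (51,p49)}
  {51} × {p47, p49} = {(51,p47), (51,p49)}
  {49, 50, 51} × {p47} = {(49,p47), (50,p47), (51,p47)}
  {49, 50, 51} × {p49} = {(49,p49), (50,p49), (51,p49)}
  {50} × {p47, p48, p49} = {(50,p47), (50,p48), (50,p49)}
  {51} × {p47, p48, p49} = {(51,p47), (51,p48), (51,p49)}
  {49, 50} × {p47, p49} = {(49,p47), (49,p49), (50,p47), (50,p49)}
  {50, 51} × {p47, p49} = {(50,p47), (50,p49), (51,p47), (51,p49)}
  {49, 50} × {p47, p48, p49} = {(49,p47), (49,p48), (49,p49), (50,p47), (50,p48), (50,p49)}
  {49, 50, 51} × {p47, p49} = {(49,p47), (49,p49), (50,p47), (50,p49), (51,p47), (51,p49)}
  {50, 51} × {p47, p48, p49} = {(50,p47), (50,p48), (50,p49), (51,p47), (51,p48), (51,p49)}
  {49, 50, 51} × {p47, p48, p49} = {(49,p47), (49,p48), (49,p49), (50,p47), (50,p48), (50,p49), (51,p47), (51,p48), (51,p49)}
These 21 distinct sets form the basis B.
Close under arbitrary unions to get τ_{X×Y}; counting gives |τ_{X×Y}| = 70.


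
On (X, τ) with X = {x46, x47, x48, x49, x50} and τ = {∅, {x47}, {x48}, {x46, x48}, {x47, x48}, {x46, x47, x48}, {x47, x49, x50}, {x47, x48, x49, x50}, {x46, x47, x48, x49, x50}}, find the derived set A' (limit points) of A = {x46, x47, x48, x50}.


A' = {x46, x49, x50}

For each x ∈ X, list the open sets U ∈ τ with x ∈ U, then check whether U ∩ (A ∖ {x}) ≠ ∅ for every such U.
  x = x46: opens ∋ x are {x46, x48}, {x46, x47, x48}, {x46, x47, x48, x49, x50}; each meets A ∖ {x46}, so x IS a limit point.
  x = x47: open {x47} ∋ x has {x47} ∩ (A ∖ {x47}) = ∅, so x is NOT a limit point.
  x = x48: open {x48} ∋ x has {x48} ∩ (A ∖ {x48}) = ∅, so x is NOT a limit point.
  x = x49: opens ∋ x are {x47, x49, x50}, {x47, x48, x49, x50}, {x46, x47, x48, x49, x50}; each meets A ∖ {x49}, so x IS a limit point.
  x = x50: opens ∋ x are {x47, x49, x50}, {x47, x48, x49, x50}, {x46, x47, x48, x49, x50}; each meets A ∖ {x50}, so x IS a limit point.
Collecting: A' = {x46, x49, x50}.


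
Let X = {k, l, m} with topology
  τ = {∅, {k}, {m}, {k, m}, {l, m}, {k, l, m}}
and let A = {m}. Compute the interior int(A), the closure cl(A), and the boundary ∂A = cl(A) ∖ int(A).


int(A) = {m}, cl(A) = {l, m}, ∂A = {l}.

Closed sets in (X, τ) are complements of opens:
  closed(X, τ) = {∅, {k}, {l}, {k, l}, {l, m}, {k, l, m}}.
int(A) = ⋃ {U ∈ τ : U ⊆ A}. Opens contained in A: ∅, {m}.
Taking the union of these: int(A) = {m}.
cl(A) = ⋂ {C closed : A ⊆ C}. Closed sets containing A: {l, m}, {k, l, m}.
Intersecting these: cl(A) = {l, m}.
∂A = cl(A) ∖ int(A) = {l, m} ∖ {m} = {l}.


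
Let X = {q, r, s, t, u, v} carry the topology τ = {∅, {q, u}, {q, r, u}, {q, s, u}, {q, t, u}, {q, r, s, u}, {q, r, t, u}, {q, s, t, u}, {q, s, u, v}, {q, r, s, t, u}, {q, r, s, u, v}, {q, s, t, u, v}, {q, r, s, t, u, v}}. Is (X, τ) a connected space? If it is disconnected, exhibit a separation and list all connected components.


(X, τ) is connected.

Find clopen sets (U ∈ τ with X ∖ U ∈ τ):
  U = ∅, X ∖ U = {q, r, s, t, u, v} — both open, so U is clopen.
  U = {q, r, s, t, u, v}, X ∖ U = ∅ — both open, so U is clopen.
Only trivial clopens (∅ and X) exist, so (X, τ) is connected.
Compute connected components by grouping points that agree on all clopens:
  component: {q, r, s, t, u, v}


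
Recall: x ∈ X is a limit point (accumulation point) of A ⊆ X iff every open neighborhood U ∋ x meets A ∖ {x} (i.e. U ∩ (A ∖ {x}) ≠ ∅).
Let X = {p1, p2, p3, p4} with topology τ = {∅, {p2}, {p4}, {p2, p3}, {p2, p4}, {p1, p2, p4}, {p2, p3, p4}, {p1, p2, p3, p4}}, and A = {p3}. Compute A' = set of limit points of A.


A' = ∅

For each x ∈ X, list the open sets U ∈ τ with x ∈ U, then check whether U ∩ (A ∖ {x}) ≠ ∅ for every such U.
  x = p1: open {p1, p2, p4} ∋ x has {p1, p2, p4} ∩ (A ∖ {p1}) = ∅, so x is NOT a limit point.
  x = p2: open {p2} ∋ x has {p2} ∩ (A ∖ {p2}) = ∅, so x is NOT a limit point.
  x = p3: open {p2, p3} ∋ x has {p2, p3} ∩ (A ∖ {p3}) = ∅, so x is NOT a limit point.
  x = p4: open {p4} ∋ x has {p4} ∩ (A ∖ {p4}) = ∅, so x is NOT a limit point.
Collecting: A' = ∅.


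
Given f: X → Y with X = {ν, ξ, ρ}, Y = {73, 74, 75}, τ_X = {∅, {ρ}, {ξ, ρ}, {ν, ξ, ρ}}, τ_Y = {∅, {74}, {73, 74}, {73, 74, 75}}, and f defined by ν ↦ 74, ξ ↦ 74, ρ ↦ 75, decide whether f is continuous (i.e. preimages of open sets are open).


f is NOT continuous.

Compute f^{-1}(U) for each U ∈ τ_Y:
  U = ∅: f^{-1}(U) = ∅ ∈ τ_X ✓.
  U = {74}: f^{-1}(U) = {ν, ξ} ∉ τ_X ✗.
  U = {73, 74}: f^{-1}(U) = {ν, ξ} ∉ τ_X ✗.
  U = {73, 74, 75}: f^{-1}(U) = {ν, ξ, ρ} ∈ τ_X ✓.
Found U = {74} with f^{-1}(U) = {ν, ξ} not in τ_X. Therefore f is NOT continuous.


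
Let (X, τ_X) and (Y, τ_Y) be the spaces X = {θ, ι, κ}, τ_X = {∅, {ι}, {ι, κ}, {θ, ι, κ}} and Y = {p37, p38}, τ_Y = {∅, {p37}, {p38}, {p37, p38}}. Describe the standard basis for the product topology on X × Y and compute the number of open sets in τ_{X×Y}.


Basis B = {∅ × ∅, {ι} × {p37}, {ι} × {p38}, {ι} × {p37, p38}, {ι, κ} × {p37}, {ι, κ} × {p38}, {θ, ι, κ} × {p37}, {θ, ι, κ} × {p38}, {ι, κ} × {p37, p38}, {θ, ι, κ} × {p37, p38}}; |τ_{X×Y}| = 16.

Enumerate products U × V with U ∈ τ_X, V ∈ τ_Y (deduplicated):
  ∅ × ∅ = {} (∅)
  {ι} × {p37} = {(ι,p37)}
  {ι} × {p38} = {(ι,p38)}
  {ι} × {p37, p38} = {(ι,p37), (ι,p38)}
  {ι, κ} × {p37} = {(ι,p37), (κ,p37)}
  {ι, κ} × {p38} = {(ι,p38), (κ,p38)}
  {θ, ι, κ} × {p37} = {(θ,p37), (ι,p37), (κ,p37)}
  {θ, ι, κ} × {p38} = {(θ,p38), (ι,p38), (κ,p38)}
  {ι, κ} × {p37, p38} = {(ι,p37), (ι,p38), (κ,p37), (κ,p38)}
  {θ, ι, κ} × {p37, p38} = {(θ,p37), (θ,p38), (ι,p37), (ι,p38), (κ,p37), (κ,p38)}
These 10 distinct sets form the basis B.
Close under arbitrary unions to get τ_{X×Y}; counting gives |τ_{X×Y}| = 16.


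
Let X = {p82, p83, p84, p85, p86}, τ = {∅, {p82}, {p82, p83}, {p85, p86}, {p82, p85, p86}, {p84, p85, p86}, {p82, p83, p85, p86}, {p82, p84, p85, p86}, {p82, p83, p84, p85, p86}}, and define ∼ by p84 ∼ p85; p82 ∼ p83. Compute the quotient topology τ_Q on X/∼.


X/∼ = {[p82=p83], [p84=p85], [p86]}; |τ_Q| = 4.

Equivalence classes: [p82=p83], [p84=p85], [p86].
Quotient map π: X → X/∼ sends p82 ↦ [p82=p83], p83 ↦ [p82=p83], p84 ↦ [p84=p85], p85 ↦ [p84=p85], p86 ↦ [p86].
For each subset V ⊆ X/∼, compute π^{-1}(V) ⊆ X and check whether π^{-1}(V) ∈ τ. V is open in τ_Q iff π^{-1}(V) ∈ τ.
  V = {}: π^{-1}(V) = ∅ ∈ τ ✓.
  V = {[p82=p83]}: π^{-1}(V) = {p82, p83} ∈ τ ✓.
  V = {[p84=p85]}: π^{-1}(V) = {p84, p85} ∉ τ ✗.
  V = {[p82=p83], [p84=p85]}: π^{-1}(V) = {p82, p83, p84, p85} ∉ τ ✗.
  V = {[p86]}: π^{-1}(V) = {p86} ∉ τ ✗.
  V = {[p82=p83], [p86]}: π^{-1}(V) = {p82, p83, p86} ∉ τ ✗.
  V = {[p84=p85], [p86]}: π^{-1}(V) = {p84, p85, p86} ∈ τ ✓.
  V = {[p82=p83], [p84=p85], [p86]}: π^{-1}(V) = {p82, p83, p84, p85, p86} ∈ τ ✓.
Open sets in the quotient: τ_Q = {{}, {[p82=p83]}, {[p84=p85], [p86]}, {[p82=p83], [p84=p85], [p86]}} (4 elements).


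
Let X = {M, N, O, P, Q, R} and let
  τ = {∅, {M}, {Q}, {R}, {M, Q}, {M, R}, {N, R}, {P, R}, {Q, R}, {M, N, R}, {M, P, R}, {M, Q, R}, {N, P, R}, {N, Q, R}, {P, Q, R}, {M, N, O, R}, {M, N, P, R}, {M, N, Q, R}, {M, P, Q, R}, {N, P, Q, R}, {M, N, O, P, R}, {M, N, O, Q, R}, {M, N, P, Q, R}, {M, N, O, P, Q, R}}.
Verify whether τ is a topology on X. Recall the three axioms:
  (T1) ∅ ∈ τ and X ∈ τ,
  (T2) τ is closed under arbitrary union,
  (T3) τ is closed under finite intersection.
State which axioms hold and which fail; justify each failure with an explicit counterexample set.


τ IS a topology on X.

Axiom (T1): ∅ ∈ τ? Yes; X ∈ τ? Yes.
Axiom (T2/T3): check pairwise unions and intersections of members of τ.
All pairwise intersections and unions checked — each lies in τ. Therefore τ satisfies (T1), (T2), (T3): it IS a topology on X.


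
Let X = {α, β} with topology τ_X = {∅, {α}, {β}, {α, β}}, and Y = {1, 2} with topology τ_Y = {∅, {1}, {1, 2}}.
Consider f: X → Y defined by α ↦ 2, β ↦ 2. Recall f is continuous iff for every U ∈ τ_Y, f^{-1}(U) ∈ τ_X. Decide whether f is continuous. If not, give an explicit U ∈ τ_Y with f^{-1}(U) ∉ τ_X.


f IS continuous.

Compute f^{-1}(U) for each U ∈ τ_Y:
  U = ∅: f^{-1}(U) = ∅ ∈ τ_X ✓.
  U = {1}: f^{-1}(U) = ∅ ∈ τ_X ✓.
  U = {1, 2}: f^{-1}(U) = {α, β} ∈ τ_X ✓.
Every preimage lies in τ_X, so f IS continuous.


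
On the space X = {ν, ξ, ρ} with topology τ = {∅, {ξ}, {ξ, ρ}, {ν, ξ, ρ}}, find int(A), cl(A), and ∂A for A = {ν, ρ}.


int(A) = ∅, cl(A) = {ν, ρ}, ∂A = {ν, ρ}.

Closed sets in (X, τ) are complements of opens:
  closed(X, τ) = {∅, {ν}, {ν, ρ}, {ν, ξ, ρ}}.
int(A) = ⋃ {U ∈ τ : U ⊆ A}. Opens contained in A: ∅.
Taking the union of these: int(A) = ∅.
cl(A) = ⋂ {C closed : A ⊆ C}. Closed sets containing A: {ν, ρ}, {ν, ξ, ρ}.
Intersecting these: cl(A) = {ν, ρ}.
∂A = cl(A) ∖ int(A) = {ν, ρ} ∖ ∅ = {ν, ρ}.


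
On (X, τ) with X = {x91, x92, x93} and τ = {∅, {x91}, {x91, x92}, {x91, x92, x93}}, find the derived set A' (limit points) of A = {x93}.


A' = ∅

For each x ∈ X, list the open sets U ∈ τ with x ∈ U, then check whether U ∩ (A ∖ {x}) ≠ ∅ for every such U.
  x = x91: open {x91} ∋ x has {x91} ∩ (A ∖ {x91}) = ∅, so x is NOT a limit point.
  x = x92: open {x91, x92} ∋ x has {x91, x92} ∩ (A ∖ {x92}) = ∅, so x is NOT a limit point.
  x = x93: open {x91, x92, x93} ∋ x has {x91, x92, x93} ∩ (A ∖ {x93}) = ∅, so x is NOT a limit point.
Collecting: A' = ∅.


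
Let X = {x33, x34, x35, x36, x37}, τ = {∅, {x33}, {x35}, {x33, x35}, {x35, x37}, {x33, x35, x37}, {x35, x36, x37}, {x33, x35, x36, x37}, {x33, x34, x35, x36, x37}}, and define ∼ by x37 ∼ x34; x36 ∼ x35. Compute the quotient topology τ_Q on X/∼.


X/∼ = {[x33], [x34=x37], [x35=x36]}; |τ_Q| = 3.

Equivalence classes: [x33], [x34=x37], [x35=x36].
Quotient map π: X → X/∼ sends x33 ↦ [x33], x34 ↦ [x34=x37], x35 ↦ [x35=x36], x36 ↦ [x35=x36], x37 ↦ [x34=x37].
For each subset V ⊆ X/∼, compute π^{-1}(V) ⊆ X and check whether π^{-1}(V) ∈ τ. V is open in τ_Q iff π^{-1}(V) ∈ τ.
  V = {}: π^{-1}(V) = ∅ ∈ τ ✓.
  V = {[x33]}: π^{-1}(V) = {x33} ∈ τ ✓.
  V = {[x34=x37]}: π^{-1}(V) = {x34, x37} ∉ τ ✗.
  V = {[x33], [x34=x37]}: π^{-1}(V) = {x33, x34, x37} ∉ τ ✗.
  V = {[x35=x36]}: π^{-1}(V) = {x35, x36} ∉ τ ✗.
  V = {[x33], [x35=x36]}: π^{-1}(V) = {x33, x35, x36} ∉ τ ✗.
  V = {[x34=x37], [x35=x36]}: π^{-1}(V) = {x34, x35, x36, x37} ∉ τ ✗.
  V = {[x33], [x34=x37], [x35=x36]}: π^{-1}(V) = {x33, x34, x35, x36, x37} ∈ τ ✓.
Open sets in the quotient: τ_Q = {{}, {[x33]}, {[x33], [x34=x37], [x35=x36]}} (3 elements).


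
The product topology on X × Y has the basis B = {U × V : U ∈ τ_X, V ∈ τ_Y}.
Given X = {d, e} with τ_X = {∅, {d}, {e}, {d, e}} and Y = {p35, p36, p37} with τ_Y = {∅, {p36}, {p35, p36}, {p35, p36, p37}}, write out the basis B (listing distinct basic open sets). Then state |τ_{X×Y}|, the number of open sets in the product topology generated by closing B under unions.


Basis B = {∅ × ∅, {d} × {p36}, {e} × {p36}, {d} × {p35, p36}, {d, e} × {p36}, {e} × {p35, p36}, {d} × {p35, p36, p37}, {e} × {p35, p36, p37}, {d, e} × {p35, p36}, {d, e} × {p35, p36, p37}}; |τ_{X×Y}| = 16.

Enumerate products U × V with U ∈ τ_X, V ∈ τ_Y (deduplicated):
  ∅ × ∅ = {} (∅)
  {d} × {p36} = {(d,p36)}
  {e} × {p36} = {(e,p36)}
  {d} × {p35, p36} = {(d,p35), (d,p36)}
  {d, e} × {p36} = {(d,p36), (e,p36)}
  {e} × {p35, p36} = {(e,p35), (e,p36)}
  {d} × {p35, p36, p37} = {(d,p35), (d,p36), (d,p37)}
  {e} × {p35, p36, p37} = {(e,p35), (e,p36), (e,p37)}
  {d, e} × {p35, p36} = {(d,p35), (d,p36), (e,p35), (e,p36)}
  {d, e} × {p35, p36, p37} = {(d,p35), (d,p36), (d,p37), (e,p35), (e,p36), (e,p37)}
These 10 distinct sets form the basis B.
Close under arbitrary unions to get τ_{X×Y}; counting gives |τ_{X×Y}| = 16.


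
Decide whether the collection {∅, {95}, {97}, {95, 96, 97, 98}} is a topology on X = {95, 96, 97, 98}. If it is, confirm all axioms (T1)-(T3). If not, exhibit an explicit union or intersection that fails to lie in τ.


τ is NOT a topology on X.

Axiom (T1): ∅ ∈ τ? Yes; X ∈ τ? Yes.
Axiom (T2/T3): check pairwise unions and intersections of members of τ.
Counterexample for (T2): {95} ∪ {97} = {95, 97} ∉ τ. Therefore τ is NOT a topology.


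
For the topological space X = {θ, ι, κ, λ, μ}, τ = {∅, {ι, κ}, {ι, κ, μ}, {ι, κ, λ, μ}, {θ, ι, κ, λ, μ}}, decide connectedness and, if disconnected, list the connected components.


(X, τ) is connected.

Find clopen sets (U ∈ τ with X ∖ U ∈ τ):
  U = ∅, X ∖ U = {θ, ι, κ, λ, μ} — both open, so U is clopen.
  U = {θ, ι, κ, λ, μ}, X ∖ U = ∅ — both open, so U is clopen.
Only trivial clopens (∅ and X) exist, so (X, τ) is connected.
Compute connected components by grouping points that agree on all clopens:
  component: {θ, ι, κ, λ, μ}


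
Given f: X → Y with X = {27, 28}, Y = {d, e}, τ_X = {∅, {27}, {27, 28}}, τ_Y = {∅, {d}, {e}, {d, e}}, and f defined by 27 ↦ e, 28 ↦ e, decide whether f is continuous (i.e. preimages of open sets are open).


f IS continuous.

Compute f^{-1}(U) for each U ∈ τ_Y:
  U = ∅: f^{-1}(U) = ∅ ∈ τ_X ✓.
  U = {d}: f^{-1}(U) = ∅ ∈ τ_X ✓.
  U = {e}: f^{-1}(U) = {27, 28} ∈ τ_X ✓.
  U = {d, e}: f^{-1}(U) = {27, 28} ∈ τ_X ✓.
Every preimage lies in τ_X, so f IS continuous.


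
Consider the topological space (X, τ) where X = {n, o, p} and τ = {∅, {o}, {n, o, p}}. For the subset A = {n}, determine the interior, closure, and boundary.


int(A) = ∅, cl(A) = {n, p}, ∂A = {n, p}.

Closed sets in (X, τ) are complements of opens:
  closed(X, τ) = {∅, {n, p}, {n, o, p}}.
int(A) = ⋃ {U ∈ τ : U ⊆ A}. Opens contained in A: ∅.
Taking the union of these: int(A) = ∅.
cl(A) = ⋂ {C closed : A ⊆ C}. Closed sets containing A: {n, p}, {n, o, p}.
Intersecting these: cl(A) = {n, p}.
∂A = cl(A) ∖ int(A) = {n, p} ∖ ∅ = {n, p}.


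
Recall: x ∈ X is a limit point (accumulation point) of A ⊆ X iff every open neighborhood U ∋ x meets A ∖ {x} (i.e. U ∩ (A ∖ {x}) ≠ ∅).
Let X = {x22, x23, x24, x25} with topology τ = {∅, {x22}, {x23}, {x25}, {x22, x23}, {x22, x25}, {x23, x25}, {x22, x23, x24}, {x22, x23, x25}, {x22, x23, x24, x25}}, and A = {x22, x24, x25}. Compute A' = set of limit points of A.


A' = {x24}

For each x ∈ X, list the open sets U ∈ τ with x ∈ U, then check whether U ∩ (A ∖ {x}) ≠ ∅ for every such U.
  x = x22: open {x22} ∋ x has {x22} ∩ (A ∖ {x22}) = ∅, so x is NOT a limit point.
  x = x23: open {x23} ∋ x has {x23} ∩ (A ∖ {x23}) = ∅, so x is NOT a limit point.
  x = x24: opens ∋ x are {x22, x23, x24}, {x22, x23, x24, x25}; each meets A ∖ {x24}, so x IS a limit point.
  x = x25: open {x25} ∋ x has {x25} ∩ (A ∖ {x25}) = ∅, so x is NOT a limit point.
Collecting: A' = {x24}.


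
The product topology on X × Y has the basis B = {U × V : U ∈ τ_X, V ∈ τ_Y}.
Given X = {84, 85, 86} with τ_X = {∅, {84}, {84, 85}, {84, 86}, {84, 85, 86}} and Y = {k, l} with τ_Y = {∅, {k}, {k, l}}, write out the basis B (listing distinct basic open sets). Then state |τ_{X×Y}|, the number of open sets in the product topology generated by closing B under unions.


Basis B = {∅ × ∅, {84} × {k}, {84} × {k, l}, {84, 85} × {k}, {84, 86} × {k}, {84, 85, 86} × {k}, {84, 85} × {k, l}, {84, 86} × {k, l}, {84, 85, 86} × {k, l}}; |τ_{X×Y}| = 14.

Enumerate products U × V with U ∈ τ_X, V ∈ τ_Y (deduplicated):
  ∅ × ∅ = {} (∅)
  {84} × {k} = {(84,k)}
  {84} × {k, l} = {(84,k), (84,l)}
  {84, 85} × {k} = {(84,k), (85,k)}
  {84, 86} × {k} = {(84,k), (86,k)}
  {84, 85, 86} × {k} = {(84,k), (85,k), (86,k)}
  {84, 85} × {k, l} = {(84,k), (84,l), (85,k), (85,l)}
  {84, 86} × {k, l} = {(84,k), (84,l), (86,k), (86,l)}
  {84, 85, 86} × {k, l} = {(84,k), (84,l), (85,k), (85,l), (86,k), (86,l)}
These 9 distinct sets form the basis B.
Close under arbitrary unions to get τ_{X×Y}; counting gives |τ_{X×Y}| = 14.


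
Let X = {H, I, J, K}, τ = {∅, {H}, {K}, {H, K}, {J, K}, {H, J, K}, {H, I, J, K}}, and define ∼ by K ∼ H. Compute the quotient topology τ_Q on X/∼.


X/∼ = {[H=K], [I], [J]}; |τ_Q| = 4.

Equivalence classes: [H=K], [I], [J].
Quotient map π: X → X/∼ sends H ↦ [H=K], I ↦ [I], J ↦ [J], K ↦ [H=K].
For each subset V ⊆ X/∼, compute π^{-1}(V) ⊆ X and check whether π^{-1}(V) ∈ τ. V is open in τ_Q iff π^{-1}(V) ∈ τ.
  V = {}: π^{-1}(V) = ∅ ∈ τ ✓.
  V = {[H=K]}: π^{-1}(V) = {H, K} ∈ τ ✓.
  V = {[I]}: π^{-1}(V) = {I} ∉ τ ✗.
  V = {[H=K], [I]}: π^{-1}(V) = {H, I, K} ∉ τ ✗.
  V = {[J]}: π^{-1}(V) = {J} ∉ τ ✗.
  V = {[H=K], [J]}: π^{-1}(V) = {H, J, K} ∈ τ ✓.
  V = {[I], [J]}: π^{-1}(V) = {I, J} ∉ τ ✗.
  V = {[H=K], [I], [J]}: π^{-1}(V) = {H, I, J, K} ∈ τ ✓.
Open sets in the quotient: τ_Q = {{}, {[H=K]}, {[H=K], [J]}, {[H=K], [I], [J]}} (4 elements).


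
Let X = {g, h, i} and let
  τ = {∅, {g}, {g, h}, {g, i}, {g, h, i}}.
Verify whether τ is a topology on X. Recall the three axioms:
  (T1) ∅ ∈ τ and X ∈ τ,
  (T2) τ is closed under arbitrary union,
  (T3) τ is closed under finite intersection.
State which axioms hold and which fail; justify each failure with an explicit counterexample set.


τ IS a topology on X.

Axiom (T1): ∅ ∈ τ? Yes; X ∈ τ? Yes.
Axiom (T2/T3): check pairwise unions and intersections of members of τ.
All pairwise intersections and unions checked — each lies in τ. Therefore τ satisfies (T1), (T2), (T3): it IS a topology on X.


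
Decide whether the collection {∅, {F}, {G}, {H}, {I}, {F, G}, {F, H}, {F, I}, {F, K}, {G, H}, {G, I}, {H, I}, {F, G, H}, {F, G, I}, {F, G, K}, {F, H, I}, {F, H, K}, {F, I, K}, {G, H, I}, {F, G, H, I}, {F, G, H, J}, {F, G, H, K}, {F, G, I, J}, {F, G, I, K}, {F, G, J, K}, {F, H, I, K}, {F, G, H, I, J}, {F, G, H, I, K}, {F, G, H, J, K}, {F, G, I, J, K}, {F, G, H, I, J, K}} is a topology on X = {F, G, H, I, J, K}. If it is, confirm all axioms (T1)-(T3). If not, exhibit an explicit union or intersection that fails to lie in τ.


τ is NOT a topology on X.

Axiom (T1): ∅ ∈ τ? Yes; X ∈ τ? Yes.
Axiom (T2/T3): check pairwise unions and intersections of members of τ.
Counterexample for (T3): {F, G, H, J} ∩ {F, G, I, J} = {F, G, J} ∉ τ. Therefore τ is NOT a topology.


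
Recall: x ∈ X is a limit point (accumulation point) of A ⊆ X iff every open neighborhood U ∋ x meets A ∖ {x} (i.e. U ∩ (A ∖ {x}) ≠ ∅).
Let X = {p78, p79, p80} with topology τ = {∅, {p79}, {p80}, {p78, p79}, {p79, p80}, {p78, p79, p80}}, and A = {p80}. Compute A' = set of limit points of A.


A' = ∅

For each x ∈ X, list the open sets U ∈ τ with x ∈ U, then check whether U ∩ (A ∖ {x}) ≠ ∅ for every such U.
  x = p78: open {p78, p79} ∋ x has {p78, p79} ∩ (A ∖ {p78}) = ∅, so x is NOT a limit point.
  x = p79: open {p79} ∋ x has {p79} ∩ (A ∖ {p79}) = ∅, so x is NOT a limit point.
  x = p80: open {p80} ∋ x has {p80} ∩ (A ∖ {p80}) = ∅, so x is NOT a limit point.
Collecting: A' = ∅.


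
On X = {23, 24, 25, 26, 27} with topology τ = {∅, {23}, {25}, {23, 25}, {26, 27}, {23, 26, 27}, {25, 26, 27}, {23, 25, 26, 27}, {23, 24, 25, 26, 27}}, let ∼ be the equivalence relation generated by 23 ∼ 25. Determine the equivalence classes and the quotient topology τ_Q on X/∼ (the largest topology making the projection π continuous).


X/∼ = {[23=25], [24], [26], [27]}; |τ_Q| = 5.

Equivalence classes: [23=25], [24], [26], [27].
Quotient map π: X → X/∼ sends 23 ↦ [23=25], 24 ↦ [24], 25 ↦ [23=25], 26 ↦ [26], 27 ↦ [27].
For each subset V ⊆ X/∼, compute π^{-1}(V) ⊆ X and check whether π^{-1}(V) ∈ τ. V is open in τ_Q iff π^{-1}(V) ∈ τ.
  V = {}: π^{-1}(V) = ∅ ∈ τ ✓.
  V = {[23=25]}: π^{-1}(V) = {23, 25} ∈ τ ✓.
  V = {[24]}: π^{-1}(V) = {24} ∉ τ ✗.
  V = {[23=25], [24]}: π^{-1}(V) = {23, 24, 25} ∉ τ ✗.
  V = {[26]}: π^{-1}(V) = {26} ∉ τ ✗.
  V = {[23=25], [26]}: π^{-1}(V) = {23, 25, 26} ∉ τ ✗.
  V = {[24], [26]}: π^{-1}(V) = {24, 26} ∉ τ ✗.
  V = {[23=25], [24], [26]}: π^{-1}(V) = {23, 24, 25, 26} ∉ τ ✗.
  V = {[27]}: π^{-1}(V) = {27} ∉ τ ✗.
  V = {[23=25], [27]}: π^{-1}(V) = {23, 25, 27} ∉ τ ✗.
  V = {[24], [27]}: π^{-1}(V) = {24, 27} ∉ τ ✗.
  V = {[23=25], [24], [27]}: π^{-1}(V) = {23, 24, 25, 27} ∉ τ ✗.
  V = {[26], [27]}: π^{-1}(V) = {26, 27} ∈ τ ✓.
  V = {[23=25], [26], [27]}: π^{-1}(V) = {23, 25, 26, 27} ∈ τ ✓.
  V = {[24], [26], [27]}: π^{-1}(V) = {24, 26, 27} ∉ τ ✗.
  V = {[23=25], [24], [26], [27]}: π^{-1}(V) = {23, 24, 25, 26, 27} ∈ τ ✓.
Open sets in the quotient: τ_Q = {{}, {[23=25]}, {[26], [27]}, {[23=25], [26], [27]}, {[23=25], [24], [26], [27]}} (5 elements).


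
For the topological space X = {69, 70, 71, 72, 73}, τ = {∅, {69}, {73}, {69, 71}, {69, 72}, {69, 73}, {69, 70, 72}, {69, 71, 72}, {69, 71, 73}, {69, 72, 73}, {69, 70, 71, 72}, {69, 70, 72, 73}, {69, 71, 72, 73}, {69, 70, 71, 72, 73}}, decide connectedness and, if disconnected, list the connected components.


(X, τ) is disconnected; components = [{73}, {69, 70, 71, 72}].

Find clopen sets (U ∈ τ with X ∖ U ∈ τ):
  U = ∅, X ∖ U = {69, 70, 71, 72, 73} — both open, so U is clopen.
  U = {73}, X ∖ U = {69, 70, 71, 72} — both open, so U is clopen.
  U = {69, 70, 71, 72}, X ∖ U = {73} — both open, so U is clopen.
  U = {69, 70, 71, 72, 73}, X ∖ U = ∅ — both open, so U is clopen.
Nontrivial clopen(s) exist: e.g. {69, 70, 71, 72}. So (X, τ) is disconnected.
Compute connected components by grouping points that agree on all clopens:
  component: {73}
  component: {69, 70, 71, 72}


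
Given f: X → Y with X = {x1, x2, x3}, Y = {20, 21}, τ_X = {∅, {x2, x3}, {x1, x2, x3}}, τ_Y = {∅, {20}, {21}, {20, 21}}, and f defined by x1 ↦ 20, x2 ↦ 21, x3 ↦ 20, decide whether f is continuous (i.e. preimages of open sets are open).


f is NOT continuous.

Compute f^{-1}(U) for each U ∈ τ_Y:
  U = ∅: f^{-1}(U) = ∅ ∈ τ_X ✓.
  U = {20}: f^{-1}(U) = {x1, x3} ∉ τ_X ✗.
  U = {21}: f^{-1}(U) = {x2} ∉ τ_X ✗.
  U = {20, 21}: f^{-1}(U) = {x1, x2, x3} ∈ τ_X ✓.
Found U = {20} with f^{-1}(U) = {x1, x3} not in τ_X. Therefore f is NOT continuous.


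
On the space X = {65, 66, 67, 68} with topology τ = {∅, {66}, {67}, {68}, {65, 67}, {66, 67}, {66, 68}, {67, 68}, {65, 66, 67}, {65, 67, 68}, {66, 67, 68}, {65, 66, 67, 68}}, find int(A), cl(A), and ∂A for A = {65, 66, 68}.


int(A) = {66, 68}, cl(A) = {65, 66, 68}, ∂A = {65}.

Closed sets in (X, τ) are complements of opens:
  closed(X, τ) = {∅, {65}, {66}, {68}, {65, 66}, {65, 67}, {65, 68}, {66, 68}, {65, 66, 67}, {65, 66, 68}, {65, 67, 68}, {65, 66, 67, 68}}.
int(A) = ⋃ {U ∈ τ : U ⊆ A}. Opens contained in A: ∅, {66}, {68}, {66, 68}.
Taking the union of these: int(A) = {66, 68}.
cl(A) = ⋂ {C closed : A ⊆ C}. Closed sets containing A: {65, 66, 68}, {65, 66, 67, 68}.
Intersecting these: cl(A) = {65, 66, 68}.
∂A = cl(A) ∖ int(A) = {65, 66, 68} ∖ {66, 68} = {65}.


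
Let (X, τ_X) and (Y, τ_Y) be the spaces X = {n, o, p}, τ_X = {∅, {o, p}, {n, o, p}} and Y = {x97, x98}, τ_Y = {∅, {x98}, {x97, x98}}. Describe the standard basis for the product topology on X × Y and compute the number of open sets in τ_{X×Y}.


Basis B = {∅ × ∅, {o, p} × {x98}, {n, o, p} × {x98}, {o, p} × {x97, x98}, {n, o, p} × {x97, x98}}; |τ_{X×Y}| = 6.

Enumerate products U × V with U ∈ τ_X, V ∈ τ_Y (deduplicated):
  ∅ × ∅ = {} (∅)
  {o, p} × {x98} = {(o,x98), (p,x98)}
  {n, o, p} × {x98} = {(n,x98), (o,x98), (p,x98)}
  {o, p} × {x97, x98} = {(o,x97), (o,x98), (p,x97), (p,x98)}
  {n, o, p} × {x97, x98} = {(n,x97), (n,x98), (o,x97), (o,x98), (p,x97), (p,x98)}
These 5 distinct sets form the basis B.
Close under arbitrary unions to get τ_{X×Y}; counting gives |τ_{X×Y}| = 6.


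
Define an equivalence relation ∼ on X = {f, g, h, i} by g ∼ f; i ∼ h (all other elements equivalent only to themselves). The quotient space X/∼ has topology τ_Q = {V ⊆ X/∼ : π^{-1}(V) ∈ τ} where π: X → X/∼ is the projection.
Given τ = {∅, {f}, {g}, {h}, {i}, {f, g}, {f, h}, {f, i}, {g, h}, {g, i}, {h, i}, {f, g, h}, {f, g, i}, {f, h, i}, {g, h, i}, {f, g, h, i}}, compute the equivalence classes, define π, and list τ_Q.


X/∼ = {[f=g], [h=i]}; |τ_Q| = 4.

Equivalence classes: [f=g], [h=i].
Quotient map π: X → X/∼ sends f ↦ [f=g], g ↦ [f=g], h ↦ [h=i], i ↦ [h=i].
For each subset V ⊆ X/∼, compute π^{-1}(V) ⊆ X and check whether π^{-1}(V) ∈ τ. V is open in τ_Q iff π^{-1}(V) ∈ τ.
  V = {}: π^{-1}(V) = ∅ ∈ τ ✓.
  V = {[f=g]}: π^{-1}(V) = {f, g} ∈ τ ✓.
  V = {[h=i]}: π^{-1}(V) = {h, i} ∈ τ ✓.
  V = {[f=g], [h=i]}: π^{-1}(V) = {f, g, h, i} ∈ τ ✓.
Open sets in the quotient: τ_Q = {{}, {[f=g]}, {[h=i]}, {[f=g], [h=i]}} (4 elements).


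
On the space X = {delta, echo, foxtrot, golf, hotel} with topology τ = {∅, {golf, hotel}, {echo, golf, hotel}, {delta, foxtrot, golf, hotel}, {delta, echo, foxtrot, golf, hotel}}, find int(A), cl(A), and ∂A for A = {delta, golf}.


int(A) = ∅, cl(A) = {delta, echo, foxtrot, golf, hotel}, ∂A = {delta, echo, foxtrot, golf, hotel}.

Closed sets in (X, τ) are complements of opens:
  closed(X, τ) = {∅, {echo}, {delta, foxtrot}, {delta, echo, foxtrot}, {delta, echo, foxtrot, golf, hotel}}.
int(A) = ⋃ {U ∈ τ : U ⊆ A}. Opens contained in A: ∅.
Taking the union of these: int(A) = ∅.
cl(A) = ⋂ {C closed : A ⊆ C}. Closed sets containing A: {delta, echo, foxtrot, golf, hotel}.
Intersecting these: cl(A) = {delta, echo, foxtrot, golf, hotel}.
∂A = cl(A) ∖ int(A) = {delta, echo, foxtrot, golf, hotel} ∖ ∅ = {delta, echo, foxtrot, golf, hotel}.


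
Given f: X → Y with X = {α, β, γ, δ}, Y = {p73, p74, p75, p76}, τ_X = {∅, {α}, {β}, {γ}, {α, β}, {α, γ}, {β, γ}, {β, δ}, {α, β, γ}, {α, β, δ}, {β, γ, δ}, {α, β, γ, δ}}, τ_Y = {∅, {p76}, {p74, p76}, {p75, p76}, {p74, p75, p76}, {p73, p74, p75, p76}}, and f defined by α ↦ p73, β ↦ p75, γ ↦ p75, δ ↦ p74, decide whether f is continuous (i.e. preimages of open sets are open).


f is NOT continuous.

Compute f^{-1}(U) for each U ∈ τ_Y:
  U = ∅: f^{-1}(U) = ∅ ∈ τ_X ✓.
  U = {p76}: f^{-1}(U) = ∅ ∈ τ_X ✓.
  U = {p74, p76}: f^{-1}(U) = {δ} ∉ τ_X ✗.
  U = {p75, p76}: f^{-1}(U) = {β, γ} ∈ τ_X ✓.
  U = {p74, p75, p76}: f^{-1}(U) = {β, γ, δ} ∈ τ_X ✓.
  U = {p73, p74, p75, p76}: f^{-1}(U) = {α, β, γ, δ} ∈ τ_X ✓.
Found U = {p74, p76} with f^{-1}(U) = {δ} not in τ_X. Therefore f is NOT continuous.


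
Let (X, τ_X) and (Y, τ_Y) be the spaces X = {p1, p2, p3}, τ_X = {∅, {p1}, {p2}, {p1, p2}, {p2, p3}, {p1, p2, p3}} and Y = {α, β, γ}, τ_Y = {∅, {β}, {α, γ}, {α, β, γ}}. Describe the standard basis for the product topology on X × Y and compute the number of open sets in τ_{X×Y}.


Basis B = {∅ × ∅, {p1} × {β}, {p2} × {β}, {p1} × {α, γ}, {p1, p2} × {β}, {p2} × {α, γ}, {p2, p3} × {β}, {p1} × {α, β, γ}, {p1, p2, p3} × {β}, {p2} × {α, β, γ}, {p1, p2} × {α, γ}, {p2, p3} × {α, γ}, {p1, p2} × {α, β, γ}, {p1, p2, p3} × {α, γ}, {p2, p3} × {α, β, γ}, {p1, p2, p3} × {α, β, γ}}; |τ_{X×Y}| = 36.

Enumerate products U × V with U ∈ τ_X, V ∈ τ_Y (deduplicated):
  ∅ × ∅ = {} (∅)
  {p1} × {β} = {(p1,β)}
  {p2} × {β} = {(p2,β)}
  {p1} × {α, γ} = {(p1,α), (p1,γ)}
  {p1, p2} × {β} = {(p1,β), (p2,β)}
  {p2} × {α, γ} = {(p2,α), (p2,γ)}
  {p2, p3} × {β} = {(p2,β), (p3,β)}
  {p1} × {α, β, γ} = {(p1,α), (p1,β), (p1,γ)}
  {p1, p2, p3} × {β} = {(p1,β), (p2,β), (p3,β)}
  {p2} × {α, β, γ} = {(p2,α), (p2,β), (p2,γ)}
  {p1, p2} × {α, γ} = {(p1,α), (p1,γ), (p2,α), (p2,γ)}
  {p2, p3} × {α, γ} = {(p2,α), (p2,γ), (p3,α), (p3,γ)}
  {p1, p2} × {α, β, γ} = {(p1,α), (p1,β), (p1,γ), (p2,α), (p2,β), (p2,γ)}
  {p1, p2, p3} × {α, γ} = {(p1,α), (p1,γ), (p2,α), (p2,γ), (p3,α), (p3,γ)}
  {p2, p3} × {α, β, γ} = {(p2,α), (p2,β), (p2,γ), (p3,α), (p3,β), (p3,γ)}
  {p1, p2, p3} × {α, β, γ} = {(p1,α), (p1,β), (p1,γ), (p2,α), (p2,β), (p2,γ), (p3,α), (p3,β), (p3,γ)}
These 16 distinct sets form the basis B.
Close under arbitrary unions to get τ_{X×Y}; counting gives |τ_{X×Y}| = 36.


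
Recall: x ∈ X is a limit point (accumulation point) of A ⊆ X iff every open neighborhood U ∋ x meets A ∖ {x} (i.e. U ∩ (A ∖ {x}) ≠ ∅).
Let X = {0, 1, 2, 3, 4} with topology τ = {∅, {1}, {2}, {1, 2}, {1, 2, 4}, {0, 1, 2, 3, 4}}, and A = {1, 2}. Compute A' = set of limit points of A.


A' = {0, 3, 4}

For each x ∈ X, list the open sets U ∈ τ with x ∈ U, then check whether U ∩ (A ∖ {x}) ≠ ∅ for every such U.
  x = 0: opens ∋ x are {0, 1, 2, 3, 4}; each meets A ∖ {0}, so x IS a limit point.
  x = 1: open {1} ∋ x has {1} ∩ (A ∖ {1}) = ∅, so x is NOT a limit point.
  x = 2: open {2} ∋ x has {2} ∩ (A ∖ {2}) = ∅, so x is NOT a limit point.
  x = 3: opens ∋ x are {0, 1, 2, 3, 4}; each meets A ∖ {3}, so x IS a limit point.
  x = 4: opens ∋ x are {1, 2, 4}, {0, 1, 2, 3, 4}; each meets A ∖ {4}, so x IS a limit point.
Collecting: A' = {0, 3, 4}.


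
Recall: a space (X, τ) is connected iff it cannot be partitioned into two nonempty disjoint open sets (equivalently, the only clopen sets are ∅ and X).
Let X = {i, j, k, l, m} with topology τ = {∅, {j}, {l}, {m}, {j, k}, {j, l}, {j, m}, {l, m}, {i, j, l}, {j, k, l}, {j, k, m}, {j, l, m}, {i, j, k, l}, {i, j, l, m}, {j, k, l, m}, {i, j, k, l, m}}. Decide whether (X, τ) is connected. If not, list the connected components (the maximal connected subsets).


(X, τ) is disconnected; components = [{m}, {i, j, k, l}].

Find clopen sets (U ∈ τ with X ∖ U ∈ τ):
  U = ∅, X ∖ U = {i, j, k, l, m} — both open, so U is clopen.
  U = {m}, X ∖ U = {i, j, k, l} — both open, so U is clopen.
  U = {i, j, k, l}, X ∖ U = {m} — both open, so U is clopen.
  U = {i, j, k, l, m}, X ∖ U = ∅ — both open, so U is clopen.
Nontrivial clopen(s) exist: e.g. {i, j, k, l}. So (X, τ) is disconnected.
Compute connected components by grouping points that agree on all clopens:
  component: {m}
  component: {i, j, k, l}


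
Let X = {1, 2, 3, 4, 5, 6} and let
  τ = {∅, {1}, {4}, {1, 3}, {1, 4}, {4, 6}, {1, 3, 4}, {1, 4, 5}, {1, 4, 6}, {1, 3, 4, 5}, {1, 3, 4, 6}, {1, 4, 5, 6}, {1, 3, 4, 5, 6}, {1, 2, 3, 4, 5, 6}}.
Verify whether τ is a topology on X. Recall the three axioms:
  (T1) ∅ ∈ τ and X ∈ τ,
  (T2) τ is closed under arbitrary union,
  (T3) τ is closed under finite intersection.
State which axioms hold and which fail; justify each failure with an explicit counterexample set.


τ IS a topology on X.

Axiom (T1): ∅ ∈ τ? Yes; X ∈ τ? Yes.
Axiom (T2/T3): check pairwise unions and intersections of members of τ.
All pairwise intersections and unions checked — each lies in τ. Therefore τ satisfies (T1), (T2), (T3): it IS a topology on X.


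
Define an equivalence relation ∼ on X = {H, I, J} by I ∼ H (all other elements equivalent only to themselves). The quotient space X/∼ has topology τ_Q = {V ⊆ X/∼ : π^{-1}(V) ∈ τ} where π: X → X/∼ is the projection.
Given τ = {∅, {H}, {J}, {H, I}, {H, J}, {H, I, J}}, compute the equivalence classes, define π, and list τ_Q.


X/∼ = {[H=I], [J]}; |τ_Q| = 4.

Equivalence classes: [H=I], [J].
Quotient map π: X → X/∼ sends H ↦ [H=I], I ↦ [H=I], J ↦ [J].
For each subset V ⊆ X/∼, compute π^{-1}(V) ⊆ X and check whether π^{-1}(V) ∈ τ. V is open in τ_Q iff π^{-1}(V) ∈ τ.
  V = {}: π^{-1}(V) = ∅ ∈ τ ✓.
  V = {[H=I]}: π^{-1}(V) = {H, I} ∈ τ ✓.
  V = {[J]}: π^{-1}(V) = {J} ∈ τ ✓.
  V = {[H=I], [J]}: π^{-1}(V) = {H, I, J} ∈ τ ✓.
Open sets in the quotient: τ_Q = {{}, {[H=I]}, {[J]}, {[H=I], [J]}} (4 elements).


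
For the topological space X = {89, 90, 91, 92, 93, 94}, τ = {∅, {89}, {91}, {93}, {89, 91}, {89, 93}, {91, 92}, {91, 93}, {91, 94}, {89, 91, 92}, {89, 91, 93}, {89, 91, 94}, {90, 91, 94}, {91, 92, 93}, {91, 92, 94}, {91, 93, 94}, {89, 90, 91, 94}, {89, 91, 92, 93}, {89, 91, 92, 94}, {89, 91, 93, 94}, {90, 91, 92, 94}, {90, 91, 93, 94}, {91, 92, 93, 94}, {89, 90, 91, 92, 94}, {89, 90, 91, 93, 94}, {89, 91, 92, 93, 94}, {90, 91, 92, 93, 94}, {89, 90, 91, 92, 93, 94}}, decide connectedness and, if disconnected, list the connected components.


(X, τ) is disconnected; components = [{89}, {93}, {90, 91, 92, 94}].

Find clopen sets (U ∈ τ with X ∖ U ∈ τ):
  U = ∅, X ∖ U = {89, 90, 91, 92, 93, 94} — both open, so U is clopen.
  U = {89}, X ∖ U = {90, 91, 92, 93, 94} — both open, so U is clopen.
  U = {93}, X ∖ U = {89, 90, 91, 92, 94} — both open, so U is clopen.
  U = {89, 93}, X ∖ U = {90, 91, 92, 94} — both open, so U is clopen.
  U = {90, 91, 92, 94}, X ∖ U = {89, 93} — both open, so U is clopen.
  U = {89, 90, 91, 92, 94}, X ∖ U = {93} — both open, so U is clopen.
  U = {90, 91, 92, 93, 94}, X ∖ U = {89} — both open, so U is clopen.
  U = {89, 90, 91, 92, 93, 94}, X ∖ U = ∅ — both open, so U is clopen.
Nontrivial clopen(s) exist: e.g. {89}. So (X, τ) is disconnected.
Compute connected components by grouping points that agree on all clopens:
  component: {89}
  component: {93}
  component: {90, 91, 92, 94}


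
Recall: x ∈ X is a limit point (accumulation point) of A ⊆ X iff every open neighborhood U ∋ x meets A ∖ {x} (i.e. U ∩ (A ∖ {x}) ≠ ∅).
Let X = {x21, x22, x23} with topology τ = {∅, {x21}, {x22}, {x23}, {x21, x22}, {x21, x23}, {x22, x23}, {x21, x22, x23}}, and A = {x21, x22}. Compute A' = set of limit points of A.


A' = ∅

For each x ∈ X, list the open sets U ∈ τ with x ∈ U, then check whether U ∩ (A ∖ {x}) ≠ ∅ for every such U.
  x = x21: open {x21} ∋ x has {x21} ∩ (A ∖ {x21}) = ∅, so x is NOT a limit point.
  x = x22: open {x22} ∋ x has {x22} ∩ (A ∖ {x22}) = ∅, so x is NOT a limit point.
  x = x23: open {x23} ∋ x has {x23} ∩ (A ∖ {x23}) = ∅, so x is NOT a limit point.
Collecting: A' = ∅.


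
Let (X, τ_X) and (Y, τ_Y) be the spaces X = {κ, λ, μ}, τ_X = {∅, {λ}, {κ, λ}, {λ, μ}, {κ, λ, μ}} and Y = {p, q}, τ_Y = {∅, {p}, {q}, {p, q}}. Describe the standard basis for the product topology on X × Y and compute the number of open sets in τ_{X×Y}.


Basis B = {∅ × ∅, {λ} × {p}, {λ} × {q}, {κ, λ} × {p}, {κ, λ} × {q}, {λ} × {p, q}, {λ, μ} × {p}, {λ, μ} × {q}, {κ, λ, μ} × {p}, {κ, λ, μ} × {q}, {κ, λ} × {p, q}, {λ, μ} × {p, q}, {κ, λ, μ} × {p, q}}; |τ_{X×Y}| = 25.

Enumerate products U × V with U ∈ τ_X, V ∈ τ_Y (deduplicated):
  ∅ × ∅ = {} (∅)
  {λ} × {p} = {(λ,p)}
  {λ} × {q} = {(λ,q)}
  {κ, λ} × {p} = {(κ,p), (λ,p)}
  {κ, λ} × {q} = {(κ,q), (λ,q)}
  {λ} × {p, q} = {(λ,p), (λ,q)}
  {λ, μ} × {p} = {(λ,p), (μ,p)}
  {λ, μ} × {q} = {(λ,q), (μ,q)}
  {κ, λ, μ} × {p} = {(κ,p), (λ,p), (μ,p)}
  {κ, λ, μ} × {q} = {(κ,q), (λ,q), (μ,q)}
  {κ, λ} × {p, q} = {(κ,p), (κ,q), (λ,p), (λ,q)}
  {λ, μ} × {p, q} = {(λ,p), (λ,q), (μ,p), (μ,q)}
  {κ, λ, μ} × {p, q} = {(κ,p), (κ,q), (λ,p), (λ,q), (μ,p), (μ,q)}
These 13 distinct sets form the basis B.
Close under arbitrary unions to get τ_{X×Y}; counting gives |τ_{X×Y}| = 25.
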